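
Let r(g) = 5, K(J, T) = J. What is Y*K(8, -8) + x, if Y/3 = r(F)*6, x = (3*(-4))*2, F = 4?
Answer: 696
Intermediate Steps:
x = -24 (x = -12*2 = -24)
Y = 90 (Y = 3*(5*6) = 3*30 = 90)
Y*K(8, -8) + x = 90*8 - 24 = 720 - 24 = 696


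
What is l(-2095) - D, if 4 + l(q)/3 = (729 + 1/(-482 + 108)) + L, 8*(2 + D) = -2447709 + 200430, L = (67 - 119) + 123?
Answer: 423816601/1496 ≈ 2.8330e+5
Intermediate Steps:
L = 71 (L = -52 + 123 = 71)
D = -2247295/8 (D = -2 + (-2447709 + 200430)/8 = -2 + (⅛)*(-2247279) = -2 - 2247279/8 = -2247295/8 ≈ -2.8091e+5)
l(q) = 893109/374 (l(q) = -12 + 3*((729 + 1/(-482 + 108)) + 71) = -12 + 3*((729 + 1/(-374)) + 71) = -12 + 3*((729 - 1/374) + 71) = -12 + 3*(272645/374 + 71) = -12 + 3*(299199/374) = -12 + 897597/374 = 893109/374)
l(-2095) - D = 893109/374 - 1*(-2247295/8) = 893109/374 + 2247295/8 = 423816601/1496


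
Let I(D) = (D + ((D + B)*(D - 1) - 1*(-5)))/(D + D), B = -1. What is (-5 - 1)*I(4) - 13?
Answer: -53/2 ≈ -26.500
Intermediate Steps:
I(D) = (5 + D + (-1 + D)**2)/(2*D) (I(D) = (D + ((D - 1)*(D - 1) - 1*(-5)))/(D + D) = (D + ((-1 + D)*(-1 + D) + 5))/((2*D)) = (D + ((-1 + D)**2 + 5))*(1/(2*D)) = (D + (5 + (-1 + D)**2))*(1/(2*D)) = (5 + D + (-1 + D)**2)*(1/(2*D)) = (5 + D + (-1 + D)**2)/(2*D))
(-5 - 1)*I(4) - 13 = (-5 - 1)*((1/2)*(6 + 4*(-1 + 4))/4) - 13 = -3*(6 + 4*3)/4 - 13 = -3*(6 + 12)/4 - 13 = -3*18/4 - 13 = -6*9/4 - 13 = -27/2 - 13 = -53/2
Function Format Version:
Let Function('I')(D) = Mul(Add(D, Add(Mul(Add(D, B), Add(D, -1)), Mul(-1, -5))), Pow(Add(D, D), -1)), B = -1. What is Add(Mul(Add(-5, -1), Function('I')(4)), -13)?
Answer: Rational(-53, 2) ≈ -26.500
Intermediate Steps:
Function('I')(D) = Mul(Rational(1, 2), Pow(D, -1), Add(5, D, Pow(Add(-1, D), 2))) (Function('I')(D) = Mul(Add(D, Add(Mul(Add(D, -1), Add(D, -1)), Mul(-1, -5))), Pow(Add(D, D), -1)) = Mul(Add(D, Add(Mul(Add(-1, D), Add(-1, D)), 5)), Pow(Mul(2, D), -1)) = Mul(Add(D, Add(Pow(Add(-1, D), 2), 5)), Mul(Rational(1, 2), Pow(D, -1))) = Mul(Add(D, Add(5, Pow(Add(-1, D), 2))), Mul(Rational(1, 2), Pow(D, -1))) = Mul(Add(5, D, Pow(Add(-1, D), 2)), Mul(Rational(1, 2), Pow(D, -1))) = Mul(Rational(1, 2), Pow(D, -1), Add(5, D, Pow(Add(-1, D), 2))))
Add(Mul(Add(-5, -1), Function('I')(4)), -13) = Add(Mul(Add(-5, -1), Mul(Rational(1, 2), Pow(4, -1), Add(6, Mul(4, Add(-1, 4))))), -13) = Add(Mul(-6, Mul(Rational(1, 2), Rational(1, 4), Add(6, Mul(4, 3)))), -13) = Add(Mul(-6, Mul(Rational(1, 2), Rational(1, 4), Add(6, 12))), -13) = Add(Mul(-6, Mul(Rational(1, 2), Rational(1, 4), 18)), -13) = Add(Mul(-6, Rational(9, 4)), -13) = Add(Rational(-27, 2), -13) = Rational(-53, 2)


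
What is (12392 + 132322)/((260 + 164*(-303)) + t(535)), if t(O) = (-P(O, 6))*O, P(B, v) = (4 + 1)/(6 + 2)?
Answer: -1157712/398131 ≈ -2.9079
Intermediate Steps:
P(B, v) = 5/8
t(O) = -5*O/8 (t(O) = (-1*5/8)*O = -5*O/8)
(12392 + 132322)/((260 + 164*(-303)) + t(535)) = (12392 + 132322)/((260 + 164*(-303)) - 5/8*535) = 144714/((260 - 49692) - 2675/8) = 144714/(-49432 - 2675/8) = 144714/(-398131/8) = 144714*(-8/398131) = -1157712/398131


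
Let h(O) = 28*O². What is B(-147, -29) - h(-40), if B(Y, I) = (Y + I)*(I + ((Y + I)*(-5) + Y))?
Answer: -168704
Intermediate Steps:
B(Y, I) = (I + Y)*(-4*I - 4*Y) (B(Y, I) = (I + Y)*(I + ((I + Y)*(-5) + Y)) = (I + Y)*(I + ((-5*I - 5*Y) + Y)) = (I + Y)*(I + (-5*I - 4*Y)) = (I + Y)*(-4*I - 4*Y))
B(-147, -29) - h(-40) = (-4*(-29)² - 4*(-147)² - 8*(-29)*(-147)) - 28*(-40)² = (-4*841 - 4*21609 - 34104) - 28*1600 = (-3364 - 86436 - 34104) - 1*44800 = -123904 - 44800 = -168704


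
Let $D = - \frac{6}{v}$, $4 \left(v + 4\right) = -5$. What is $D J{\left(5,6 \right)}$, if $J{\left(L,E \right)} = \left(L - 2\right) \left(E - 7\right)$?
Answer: $- \frac{24}{7} \approx -3.4286$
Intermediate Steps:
$v = - \frac{21}{4}$ ($v = -4 + \frac{1}{4} \left(-5\right) = -4 - \frac{5}{4} = - \frac{21}{4} \approx -5.25$)
$J{\left(L,E \right)} = \left(-7 + E\right) \left(-2 + L\right)$ ($J{\left(L,E \right)} = \left(-2 + L\right) \left(-7 + E\right) = \left(-7 + E\right) \left(-2 + L\right)$)
$D = \frac{8}{7}$ ($D = - \frac{6}{- \frac{21}{4}} = \left(-6\right) \left(- \frac{4}{21}\right) = \frac{8}{7} \approx 1.1429$)
$D J{\left(5,6 \right)} = \frac{8 \left(14 - 35 - 12 + 6 \cdot 5\right)}{7} = \frac{8 \left(14 - 35 - 12 + 30\right)}{7} = \frac{8}{7} \left(-3\right) = - \frac{24}{7}$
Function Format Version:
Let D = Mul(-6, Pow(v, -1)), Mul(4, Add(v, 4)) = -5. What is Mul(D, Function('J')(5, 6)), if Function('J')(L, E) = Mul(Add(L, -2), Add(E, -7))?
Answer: Rational(-24, 7) ≈ -3.4286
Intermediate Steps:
v = Rational(-21, 4) (v = Add(-4, Mul(Rational(1, 4), -5)) = Add(-4, Rational(-5, 4)) = Rational(-21, 4) ≈ -5.2500)
Function('J')(L, E) = Mul(Add(-7, E), Add(-2, L)) (Function('J')(L, E) = Mul(Add(-2, L), Add(-7, E)) = Mul(Add(-7, E), Add(-2, L)))
D = Rational(8, 7) (D = Mul(-6, Pow(Rational(-21, 4), -1)) = Mul(-6, Rational(-4, 21)) = Rational(8, 7) ≈ 1.1429)
Mul(D, Function('J')(5, 6)) = Mul(Rational(8, 7), Add(14, Mul(-7, 5), Mul(-2, 6), Mul(6, 5))) = Mul(Rational(8, 7), Add(14, -35, -12, 30)) = Mul(Rational(8, 7), -3) = Rational(-24, 7)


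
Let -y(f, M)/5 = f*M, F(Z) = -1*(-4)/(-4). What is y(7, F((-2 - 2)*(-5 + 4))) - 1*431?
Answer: -396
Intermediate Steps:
F(Z) = -1 (F(Z) = 4*(-¼) = -1)
y(f, M) = -5*M*f (y(f, M) = -5*f*M = -5*M*f)
y(7, F((-2 - 2)*(-5 + 4))) - 1*431 = -5*(-1)*7 - 1*431 = 35 - 431 = -396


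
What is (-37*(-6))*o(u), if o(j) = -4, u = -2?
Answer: -888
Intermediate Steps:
(-37*(-6))*o(u) = -37*(-6)*(-4) = 222*(-4) = -888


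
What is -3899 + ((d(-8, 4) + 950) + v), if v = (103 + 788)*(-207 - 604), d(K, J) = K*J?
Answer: -725582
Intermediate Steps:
d(K, J) = J*K
v = -722601 (v = 891*(-811) = -722601)
-3899 + ((d(-8, 4) + 950) + v) = -3899 + ((4*(-8) + 950) - 722601) = -3899 + ((-32 + 950) - 722601) = -3899 + (918 - 722601) = -3899 - 721683 = -725582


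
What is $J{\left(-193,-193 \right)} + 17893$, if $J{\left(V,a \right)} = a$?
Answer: $17700$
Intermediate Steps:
$J{\left(-193,-193 \right)} + 17893 = -193 + 17893 = 17700$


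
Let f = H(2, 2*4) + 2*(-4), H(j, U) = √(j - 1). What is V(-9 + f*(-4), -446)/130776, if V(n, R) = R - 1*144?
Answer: -295/65388 ≈ -0.0045115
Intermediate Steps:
H(j, U) = √(-1 + j)
f = -7 (f = √(-1 + 2) + 2*(-4) = √1 - 8 = 1 - 8 = -7)
V(n, R) = -144 + R (V(n, R) = R - 144 = -144 + R)
V(-9 + f*(-4), -446)/130776 = (-144 - 446)/130776 = -590*1/130776 = -295/65388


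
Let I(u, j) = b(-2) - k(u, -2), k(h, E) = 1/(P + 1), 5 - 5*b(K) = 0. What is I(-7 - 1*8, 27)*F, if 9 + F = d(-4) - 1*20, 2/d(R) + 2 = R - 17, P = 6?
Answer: -4014/161 ≈ -24.932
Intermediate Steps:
b(K) = 1 (b(K) = 1 - 1/5*0 = 1 + 0 = 1)
d(R) = 2/(-19 + R) (d(R) = 2/(-2 + (R - 17)) = 2/(-2 + (-17 + R)) = 2/(-19 + R))
k(h, E) = 1/7 (k(h, E) = 1/(6 + 1) = 1/7)
I(u, j) = 6/7 (I(u, j) = 1 - 1*1/7 = 1 - 1/7 = 6/7)
F = -669/23 (F = -9 + (2/(-19 - 4) - 1*20) = -9 + (2/(-23) - 20) = -9 + (2*(-1/23) - 20) = -9 + (-2/23 - 20) = -9 - 462/23 = -669/23 ≈ -29.087)
I(-7 - 1*8, 27)*F = (6/7)*(-669/23) = -4014/161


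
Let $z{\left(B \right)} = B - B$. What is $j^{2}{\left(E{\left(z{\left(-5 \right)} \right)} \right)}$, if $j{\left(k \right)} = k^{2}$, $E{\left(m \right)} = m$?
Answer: $0$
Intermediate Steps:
$z{\left(B \right)} = 0$
$j^{2}{\left(E{\left(z{\left(-5 \right)} \right)} \right)} = \left(0^{2}\right)^{2} = 0^{2} = 0$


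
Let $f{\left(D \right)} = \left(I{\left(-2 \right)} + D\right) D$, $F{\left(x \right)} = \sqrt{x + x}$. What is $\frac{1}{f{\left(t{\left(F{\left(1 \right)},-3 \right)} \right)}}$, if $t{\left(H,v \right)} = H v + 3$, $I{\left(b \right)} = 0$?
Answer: $\frac{1}{9 \left(1 - \sqrt{2}\right)^{2}} \approx 0.6476$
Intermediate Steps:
$F{\left(x \right)} = \sqrt{2} \sqrt{x}$ ($F{\left(x \right)} = \sqrt{2 x} = \sqrt{2} \sqrt{x}$)
$t{\left(H,v \right)} = 3 + H v$
$f{\left(D \right)} = D^{2}$ ($f{\left(D \right)} = \left(0 + D\right) D = D D = D^{2}$)
$\frac{1}{f{\left(t{\left(F{\left(1 \right)},-3 \right)} \right)}} = \frac{1}{\left(3 + \sqrt{2} \sqrt{1} \left(-3\right)\right)^{2}} = \frac{1}{\left(3 + \sqrt{2} \cdot 1 \left(-3\right)\right)^{2}} = \frac{1}{\left(3 + \sqrt{2} \left(-3\right)\right)^{2}} = \frac{1}{\left(3 - 3 \sqrt{2}\right)^{2}}$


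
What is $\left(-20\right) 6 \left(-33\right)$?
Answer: $3960$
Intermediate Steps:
$\left(-20\right) 6 \left(-33\right) = \left(-120\right) \left(-33\right) = 3960$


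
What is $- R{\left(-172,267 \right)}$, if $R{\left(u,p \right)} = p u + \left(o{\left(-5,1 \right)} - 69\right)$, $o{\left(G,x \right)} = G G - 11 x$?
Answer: $45979$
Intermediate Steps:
$o{\left(G,x \right)} = G^{2} - 11 x$
$R{\left(u,p \right)} = -55 + p u$ ($R{\left(u,p \right)} = p u + \left(\left(\left(-5\right)^{2} - 11\right) - 69\right) = p u + \left(\left(25 - 11\right) - 69\right) = p u + \left(14 - 69\right) = p u - 55 = -55 + p u$)
$- R{\left(-172,267 \right)} = - (-55 + 267 \left(-172\right)) = - (-55 - 45924) = \left(-1\right) \left(-45979\right) = 45979$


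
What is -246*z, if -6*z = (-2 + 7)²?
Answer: 1025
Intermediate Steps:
z = -25/6 (z = -(-2 + 7)²/6 = -⅙*5² = -⅙*25 = -25/6 ≈ -4.1667)
-246*z = -246*(-25/6) = 1025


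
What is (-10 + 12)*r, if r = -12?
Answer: -24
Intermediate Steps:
(-10 + 12)*r = (-10 + 12)*(-12) = 2*(-12) = -24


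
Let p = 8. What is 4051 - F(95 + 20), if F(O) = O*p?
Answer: 3131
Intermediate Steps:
F(O) = 8*O (F(O) = O*8 = 8*O)
4051 - F(95 + 20) = 4051 - 8*(95 + 20) = 4051 - 8*115 = 4051 - 1*920 = 4051 - 920 = 3131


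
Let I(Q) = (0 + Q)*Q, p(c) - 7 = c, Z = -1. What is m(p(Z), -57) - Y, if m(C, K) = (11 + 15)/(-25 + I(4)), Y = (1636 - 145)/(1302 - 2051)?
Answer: -865/963 ≈ -0.89823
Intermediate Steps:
p(c) = 7 + c
Y = -213/107 (Y = 1491/(-749) = 1491*(-1/749) = -213/107 ≈ -1.9907)
I(Q) = Q² (I(Q) = Q*Q = Q²)
m(C, K) = -26/9 (m(C, K) = (11 + 15)/(-25 + 4²) = 26/(-25 + 16) = 26/(-9) = 26*(-⅑) = -26/9)
m(p(Z), -57) - Y = -26/9 - 1*(-213/107) = -26/9 + 213/107 = -865/963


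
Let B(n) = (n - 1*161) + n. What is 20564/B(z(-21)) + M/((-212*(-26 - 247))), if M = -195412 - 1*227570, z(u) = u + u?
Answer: -30804587/337610 ≈ -91.243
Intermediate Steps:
z(u) = 2*u
B(n) = -161 + 2*n (B(n) = (n - 161) + n = (-161 + n) + n = -161 + 2*n)
M = -422982 (M = -195412 - 227570 = -422982)
20564/B(z(-21)) + M/((-212*(-26 - 247))) = 20564/(-161 + 2*(2*(-21))) - 422982*(-1/(212*(-26 - 247))) = 20564/(-161 + 2*(-42)) - 422982/((-212*(-273))) = 20564/(-161 - 84) - 422982/57876 = 20564/(-245) - 422982*1/57876 = 20564*(-1/245) - 10071/1378 = -20564/245 - 10071/1378 = -30804587/337610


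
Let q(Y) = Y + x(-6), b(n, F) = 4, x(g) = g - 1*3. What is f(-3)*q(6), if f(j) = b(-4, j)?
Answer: -12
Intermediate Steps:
x(g) = -3 + g (x(g) = g - 3 = -3 + g)
q(Y) = -9 + Y (q(Y) = Y + (-3 - 6) = Y - 9 = -9 + Y)
f(j) = 4
f(-3)*q(6) = 4*(-9 + 6) = 4*(-3) = -12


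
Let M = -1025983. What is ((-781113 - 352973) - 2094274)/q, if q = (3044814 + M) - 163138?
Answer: -3228360/1855693 ≈ -1.7397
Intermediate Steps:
q = 1855693 (q = (3044814 - 1025983) - 163138 = 2018831 - 163138 = 1855693)
((-781113 - 352973) - 2094274)/q = ((-781113 - 352973) - 2094274)/1855693 = (-1134086 - 2094274)*(1/1855693) = -3228360*1/1855693 = -3228360/1855693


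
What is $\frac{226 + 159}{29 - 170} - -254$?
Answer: $\frac{35429}{141} \approx 251.27$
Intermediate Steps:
$\frac{226 + 159}{29 - 170} - -254 = \frac{385}{-141} + 254 = 385 \left(- \frac{1}{141}\right) + 254 = - \frac{385}{141} + 254 = \frac{35429}{141}$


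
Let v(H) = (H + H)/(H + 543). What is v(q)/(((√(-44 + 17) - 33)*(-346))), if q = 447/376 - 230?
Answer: -946363/7602696060 - 86033*I*√3/7602696060 ≈ -0.00012448 - 1.96e-5*I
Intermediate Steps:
q = -86033/376 (q = 447*(1/376) - 230 = 447/376 - 230 = -86033/376 ≈ -228.81)
v(H) = 2*H/(543 + H) (v(H) = (2*H)/(543 + H) = 2*H/(543 + H))
v(q)/(((√(-44 + 17) - 33)*(-346))) = (2*(-86033/376)/(543 - 86033/376))/(((√(-44 + 17) - 33)*(-346))) = (2*(-86033/376)/(118135/376))/(((√(-27) - 33)*(-346))) = (2*(-86033/376)*(376/118135))/(((3*I*√3 - 33)*(-346))) = -172066*(-1/(346*(-33 + 3*I*√3)))/118135 = -172066/(118135*(11418 - 1038*I*√3))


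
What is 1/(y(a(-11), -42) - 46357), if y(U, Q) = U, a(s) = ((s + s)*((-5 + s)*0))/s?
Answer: -1/46357 ≈ -2.1572e-5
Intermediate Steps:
a(s) = 0 (a(s) = ((2*s)*0)/s = 0/s = 0)
1/(y(a(-11), -42) - 46357) = 1/(0 - 46357) = 1/(-46357) = -1/46357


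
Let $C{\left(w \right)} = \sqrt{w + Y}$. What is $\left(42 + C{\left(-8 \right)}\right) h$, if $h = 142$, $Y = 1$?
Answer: $5964 + 142 i \sqrt{7} \approx 5964.0 + 375.7 i$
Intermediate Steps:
$C{\left(w \right)} = \sqrt{1 + w}$ ($C{\left(w \right)} = \sqrt{w + 1} = \sqrt{1 + w}$)
$\left(42 + C{\left(-8 \right)}\right) h = \left(42 + \sqrt{1 - 8}\right) 142 = \left(42 + \sqrt{-7}\right) 142 = \left(42 + i \sqrt{7}\right) 142 = 5964 + 142 i \sqrt{7}$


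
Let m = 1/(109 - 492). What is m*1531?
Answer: -1531/383 ≈ -3.9974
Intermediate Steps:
m = -1/383 (m = 1/(-383) = -1/383 ≈ -0.0026110)
m*1531 = -1/383*1531 = -1531/383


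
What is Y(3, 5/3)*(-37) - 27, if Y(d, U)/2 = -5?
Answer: 343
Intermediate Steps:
Y(d, U) = -10 (Y(d, U) = 2*(-5) = -10)
Y(3, 5/3)*(-37) - 27 = -10*(-37) - 27 = 370 - 27 = 343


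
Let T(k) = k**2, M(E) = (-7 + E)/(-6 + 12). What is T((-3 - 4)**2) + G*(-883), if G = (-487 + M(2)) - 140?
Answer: 3340667/6 ≈ 5.5678e+5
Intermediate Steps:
M(E) = -7/6 + E/6 (M(E) = (-7 + E)/6 = (-7 + E)*(1/6) = -7/6 + E/6)
G = -3767/6 (G = (-487 + (-7/6 + (1/6)*2)) - 140 = (-487 + (-7/6 + 1/3)) - 140 = (-487 - 5/6) - 140 = -2927/6 - 140 = -3767/6 ≈ -627.83)
T((-3 - 4)**2) + G*(-883) = ((-3 - 4)**2)**2 - 3767/6*(-883) = ((-7)**2)**2 + 3326261/6 = 49**2 + 3326261/6 = 2401 + 3326261/6 = 3340667/6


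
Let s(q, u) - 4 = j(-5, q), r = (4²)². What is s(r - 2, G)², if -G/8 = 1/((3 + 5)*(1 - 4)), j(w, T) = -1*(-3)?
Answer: 49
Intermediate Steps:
j(w, T) = 3
r = 256 (r = 16² = 256)
G = ⅓ (G = -8*1/((1 - 4)*(3 + 5)) = -8/(8*(-3)) = -8/(-24) = -8*(-1/24) = ⅓ ≈ 0.33333)
s(q, u) = 7 (s(q, u) = 4 + 3 = 7)
s(r - 2, G)² = 7² = 49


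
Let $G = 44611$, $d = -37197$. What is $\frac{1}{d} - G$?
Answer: $- \frac{1659395368}{37197} \approx -44611.0$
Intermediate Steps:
$\frac{1}{d} - G = \frac{1}{-37197} - 44611 = - \frac{1}{37197} - 44611 = - \frac{1659395368}{37197}$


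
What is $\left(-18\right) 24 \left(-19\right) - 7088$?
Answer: $1120$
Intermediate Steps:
$\left(-18\right) 24 \left(-19\right) - 7088 = \left(-432\right) \left(-19\right) - 7088 = 8208 - 7088 = 1120$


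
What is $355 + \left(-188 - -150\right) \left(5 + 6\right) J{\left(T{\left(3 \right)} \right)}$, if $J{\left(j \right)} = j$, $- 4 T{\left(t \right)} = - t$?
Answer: $\frac{83}{2} \approx 41.5$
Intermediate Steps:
$T{\left(t \right)} = \frac{t}{4}$ ($T{\left(t \right)} = - \frac{\left(-1\right) t}{4} = \frac{t}{4}$)
$355 + \left(-188 - -150\right) \left(5 + 6\right) J{\left(T{\left(3 \right)} \right)} = 355 + \left(-188 - -150\right) \left(5 + 6\right) \frac{1}{4} \cdot 3 = 355 + \left(-188 + 150\right) 11 \cdot \frac{3}{4} = 355 - \frac{627}{2} = \frac{83}{2}$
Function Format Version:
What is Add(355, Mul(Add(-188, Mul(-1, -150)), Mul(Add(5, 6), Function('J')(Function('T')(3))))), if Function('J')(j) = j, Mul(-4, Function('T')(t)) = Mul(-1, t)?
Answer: Rational(83, 2) ≈ 41.500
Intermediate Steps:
Function('T')(t) = Mul(Rational(1, 4), t) (Function('T')(t) = Mul(Rational(-1, 4), Mul(-1, t)) = Mul(Rational(1, 4), t))
Add(355, Mul(Add(-188, Mul(-1, -150)), Mul(Add(5, 6), Function('J')(Function('T')(3))))) = Add(355, Mul(Add(-188, Mul(-1, -150)), Mul(Add(5, 6), Mul(Rational(1, 4), 3)))) = Add(355, Mul(Add(-188, 150), Mul(11, Rational(3, 4)))) = Add(355, Mul(-38, Rational(33, 4))) = Add(355, Rational(-627, 2)) = Rational(83, 2)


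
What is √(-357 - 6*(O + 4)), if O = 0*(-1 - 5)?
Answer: I*√381 ≈ 19.519*I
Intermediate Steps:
O = 0 (O = 0*(-6) = 0)
√(-357 - 6*(O + 4)) = √(-357 - 6*(0 + 4)) = √(-357 - 6*4) = √(-357 - 24) = √(-381) = I*√381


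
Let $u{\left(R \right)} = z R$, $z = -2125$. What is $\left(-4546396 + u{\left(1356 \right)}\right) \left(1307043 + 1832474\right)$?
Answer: $-23320005766232$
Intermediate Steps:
$u{\left(R \right)} = - 2125 R$
$\left(-4546396 + u{\left(1356 \right)}\right) \left(1307043 + 1832474\right) = \left(-4546396 - 2881500\right) \left(1307043 + 1832474\right) = \left(-4546396 - 2881500\right) 3139517 = \left(-7427896\right) 3139517 = -23320005766232$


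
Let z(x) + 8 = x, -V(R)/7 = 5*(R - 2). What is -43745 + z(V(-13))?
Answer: -43228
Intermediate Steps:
V(R) = 70 - 35*R (V(R) = -35*(R - 2) = -35*(-2 + R) = -7*(-10 + 5*R) = 70 - 35*R)
z(x) = -8 + x
-43745 + z(V(-13)) = -43745 + (-8 + (70 - 35*(-13))) = -43745 + (-8 + (70 + 455)) = -43745 + (-8 + 525) = -43745 + 517 = -43228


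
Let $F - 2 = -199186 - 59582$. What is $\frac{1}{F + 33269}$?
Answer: $- \frac{1}{225497} \approx -4.4346 \cdot 10^{-6}$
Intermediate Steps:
$F = -258766$ ($F = 2 - 258768 = -258766$)
$\frac{1}{F + 33269} = \frac{1}{-258766 + 33269} = \frac{1}{-225497} = - \frac{1}{225497}$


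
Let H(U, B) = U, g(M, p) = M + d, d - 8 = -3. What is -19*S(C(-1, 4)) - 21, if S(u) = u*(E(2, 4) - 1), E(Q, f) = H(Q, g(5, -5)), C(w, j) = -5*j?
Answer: 359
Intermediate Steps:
d = 5 (d = 8 - 3 = 5)
g(M, p) = 5 + M (g(M, p) = M + 5 = 5 + M)
E(Q, f) = Q
S(u) = u (S(u) = u*(2 - 1) = u*1 = u)
-19*S(C(-1, 4)) - 21 = -(-95)*4 - 21 = -19*(-20) - 21 = 380 - 21 = 359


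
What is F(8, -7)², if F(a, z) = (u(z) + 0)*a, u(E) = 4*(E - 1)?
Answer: 65536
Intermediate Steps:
u(E) = -4 + 4*E (u(E) = 4*(-1 + E) = -4 + 4*E)
F(a, z) = a*(-4 + 4*z) (F(a, z) = ((-4 + 4*z) + 0)*a = (-4 + 4*z)*a = a*(-4 + 4*z))
F(8, -7)² = (4*8*(-1 - 7))² = (4*8*(-8))² = (-256)² = 65536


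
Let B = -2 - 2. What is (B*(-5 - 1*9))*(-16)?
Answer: -896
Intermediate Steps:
B = -4
(B*(-5 - 1*9))*(-16) = -4*(-5 - 1*9)*(-16) = -4*(-5 - 9)*(-16) = -4*(-14)*(-16) = 56*(-16) = -896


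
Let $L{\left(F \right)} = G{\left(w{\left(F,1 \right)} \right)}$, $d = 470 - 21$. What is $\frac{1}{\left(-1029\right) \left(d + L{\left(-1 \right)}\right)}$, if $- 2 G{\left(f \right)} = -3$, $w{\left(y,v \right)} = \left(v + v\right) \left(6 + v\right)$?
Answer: $- \frac{2}{927129} \approx -2.1572 \cdot 10^{-6}$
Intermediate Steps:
$w{\left(y,v \right)} = 2 v \left(6 + v\right)$
$G{\left(f \right)} = \frac{3}{2}$ ($G{\left(f \right)} = \left(- \frac{1}{2}\right) \left(-3\right) = \frac{3}{2}$)
$d = 449$
$L{\left(F \right)} = \frac{3}{2}$
$\frac{1}{\left(-1029\right) \left(d + L{\left(-1 \right)}\right)} = \frac{1}{\left(-1029\right) \left(449 + \frac{3}{2}\right)} = \frac{1}{\left(-1029\right) \frac{901}{2}} = \frac{1}{- \frac{927129}{2}} = - \frac{2}{927129}$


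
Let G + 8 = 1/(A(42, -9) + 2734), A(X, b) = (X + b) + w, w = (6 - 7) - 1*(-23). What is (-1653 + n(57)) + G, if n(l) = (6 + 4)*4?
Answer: -4520968/2789 ≈ -1621.0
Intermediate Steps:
w = 22 (w = -1 + 23 = 22)
A(X, b) = 22 + X + b (A(X, b) = (X + b) + 22 = 22 + X + b)
n(l) = 40 (n(l) = 10*4 = 40)
G = -22311/2789 (G = -8 + 1/((22 + 42 - 9) + 2734) = -8 + 1/(55 + 2734) = -8 + 1/2789 = -22311/2789 ≈ -7.9996)
(-1653 + n(57)) + G = (-1653 + 40) - 22311/2789 = -1613 - 22311/2789 = -4520968/2789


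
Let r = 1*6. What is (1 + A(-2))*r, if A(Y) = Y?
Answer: -6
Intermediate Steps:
r = 6
(1 + A(-2))*r = (1 - 2)*6 = -1*6 = -6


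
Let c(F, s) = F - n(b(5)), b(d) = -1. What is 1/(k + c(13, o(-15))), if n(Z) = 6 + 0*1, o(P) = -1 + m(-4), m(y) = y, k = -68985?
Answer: -1/68978 ≈ -1.4497e-5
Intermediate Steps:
o(P) = -5 (o(P) = -1 - 4 = -5)
n(Z) = 6 (n(Z) = 6 + 0 = 6)
c(F, s) = -6 + F (c(F, s) = F - 1*6 = F - 6 = -6 + F)
1/(k + c(13, o(-15))) = 1/(-68985 + (-6 + 13)) = 1/(-68985 + 7) = 1/(-68978) = -1/68978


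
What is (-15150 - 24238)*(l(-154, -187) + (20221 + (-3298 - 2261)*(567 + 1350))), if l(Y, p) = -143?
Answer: 418951446700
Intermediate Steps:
(-15150 - 24238)*(l(-154, -187) + (20221 + (-3298 - 2261)*(567 + 1350))) = (-15150 - 24238)*(-143 + (20221 + (-3298 - 2261)*(567 + 1350))) = -39388*(-143 + (20221 - 5559*1917)) = -39388*(-143 + (20221 - 10656603)) = -39388*(-143 - 10636382) = -39388*(-10636525) = 418951446700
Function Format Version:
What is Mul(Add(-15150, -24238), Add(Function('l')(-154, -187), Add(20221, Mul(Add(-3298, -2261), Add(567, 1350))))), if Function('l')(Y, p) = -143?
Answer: 418951446700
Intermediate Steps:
Mul(Add(-15150, -24238), Add(Function('l')(-154, -187), Add(20221, Mul(Add(-3298, -2261), Add(567, 1350))))) = Mul(Add(-15150, -24238), Add(-143, Add(20221, Mul(Add(-3298, -2261), Add(567, 1350))))) = Mul(-39388, Add(-143, Add(20221, Mul(-5559, 1917)))) = Mul(-39388, Add(-143, Add(20221, -10656603))) = Mul(-39388, Add(-143, -10636382)) = Mul(-39388, -10636525) = 418951446700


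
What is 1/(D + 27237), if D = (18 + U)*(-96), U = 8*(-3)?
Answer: 1/27813 ≈ 3.5954e-5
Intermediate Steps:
U = -24
D = 576 (D = (18 - 24)*(-96) = -6*(-96) = 576)
1/(D + 27237) = 1/(576 + 27237) = 1/27813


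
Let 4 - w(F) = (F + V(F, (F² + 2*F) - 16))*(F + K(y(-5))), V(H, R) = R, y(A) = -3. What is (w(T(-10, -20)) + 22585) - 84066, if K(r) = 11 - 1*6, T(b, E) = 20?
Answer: -72577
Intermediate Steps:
K(r) = 5 (K(r) = 11 - 6 = 5)
w(F) = 4 - (5 + F)*(-16 + F² + 3*F) (w(F) = 4 - (F + ((F² + 2*F) - 16))*(F + 5) = 4 - (F + (-16 + F² + 2*F))*(5 + F) = 4 - (-16 + F² + 3*F)*(5 + F) = 4 - (5 + F)*(-16 + F² + 3*F))
(w(T(-10, -20)) + 22585) - 84066 = ((84 + 20 - 1*20³ - 8*20²) + 22585) - 84066 = ((84 + 20 - 1*8000 - 8*400) + 22585) - 84066 = ((84 + 20 - 8000 - 3200) + 22585) - 84066 = (-11096 + 22585) - 84066 = 11489 - 84066 = -72577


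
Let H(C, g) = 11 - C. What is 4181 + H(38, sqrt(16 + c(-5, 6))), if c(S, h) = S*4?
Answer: 4154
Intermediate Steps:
c(S, h) = 4*S
4181 + H(38, sqrt(16 + c(-5, 6))) = 4181 + (11 - 1*38) = 4181 + (11 - 38) = 4181 - 27 = 4154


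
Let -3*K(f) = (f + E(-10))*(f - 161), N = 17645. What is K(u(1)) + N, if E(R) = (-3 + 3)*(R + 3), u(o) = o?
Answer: 53095/3 ≈ 17698.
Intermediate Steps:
E(R) = 0 (E(R) = 0*(3 + R) = 0)
K(f) = -f*(-161 + f)/3 (K(f) = -(f + 0)*(f - 161)/3 = -f*(-161 + f)/3)
K(u(1)) + N = (⅓)*1*(161 - 1*1) + 17645 = (⅓)*1*(161 - 1) + 17645 = (⅓)*1*160 + 17645 = 160/3 + 17645 = 53095/3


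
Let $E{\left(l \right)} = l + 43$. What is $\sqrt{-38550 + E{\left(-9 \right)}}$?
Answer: $2 i \sqrt{9629} \approx 196.25 i$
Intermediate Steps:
$E{\left(l \right)} = 43 + l$
$\sqrt{-38550 + E{\left(-9 \right)}} = \sqrt{-38550 + \left(43 - 9\right)} = \sqrt{-38550 + 34} = \sqrt{-38516} = 2 i \sqrt{9629}$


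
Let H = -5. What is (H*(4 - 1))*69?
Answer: -1035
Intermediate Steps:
(H*(4 - 1))*69 = -5*(4 - 1)*69 = -5*3*69 = -15*69 = -1035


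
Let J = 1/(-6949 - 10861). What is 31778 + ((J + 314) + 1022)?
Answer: 589760339/17810 ≈ 33114.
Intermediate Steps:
J = -1/17810 (J = 1/(-17810) = -1/17810 ≈ -5.6148e-5)
31778 + ((J + 314) + 1022) = 31778 + ((-1/17810 + 314) + 1022) = 31778 + (5592339/17810 + 1022) = 31778 + 23794159/17810 = 589760339/17810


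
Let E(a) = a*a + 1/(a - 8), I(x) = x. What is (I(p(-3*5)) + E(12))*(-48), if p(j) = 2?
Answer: -7020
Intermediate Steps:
E(a) = a² + 1/(-8 + a)
(I(p(-3*5)) + E(12))*(-48) = (2 + (1 + 12³ - 8*12²)/(-8 + 12))*(-48) = (2 + (1 + 1728 - 8*144)/4)*(-48) = (2 + (1 + 1728 - 1152)/4)*(-48) = (2 + (¼)*577)*(-48) = (2 + 577/4)*(-48) = (585/4)*(-48) = -7020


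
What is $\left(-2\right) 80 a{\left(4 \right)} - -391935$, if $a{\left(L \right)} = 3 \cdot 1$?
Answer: $391455$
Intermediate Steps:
$a{\left(L \right)} = 3$
$\left(-2\right) 80 a{\left(4 \right)} - -391935 = \left(-2\right) 80 \cdot 3 - -391935 = \left(-160\right) 3 + 391935 = -480 + 391935 = 391455$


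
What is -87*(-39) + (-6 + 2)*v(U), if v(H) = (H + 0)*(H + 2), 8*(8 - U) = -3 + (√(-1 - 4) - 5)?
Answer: 47957/16 + 10*I*√5 ≈ 2997.3 + 22.361*I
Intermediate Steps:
U = 9 - I*√5/8 (U = 8 - (-3 + (√(-1 - 4) - 5))/8 = 8 - (-3 + (√(-5) - 5))/8 = 8 - (-3 + (I*√5 - 5))/8 = 8 - (-3 + (-5 + I*√5))/8 = 8 - (-8 + I*√5)/8 = 8 + (1 - I*√5/8) = 9 - I*√5/8 ≈ 9.0 - 0.27951*I)
v(H) = H*(2 + H)
-87*(-39) + (-6 + 2)*v(U) = -87*(-39) + (-6 + 2)*((9 - I*√5/8)*(2 + (9 - I*√5/8))) = 3393 - 4*(9 - I*√5/8)*(11 - I*√5/8)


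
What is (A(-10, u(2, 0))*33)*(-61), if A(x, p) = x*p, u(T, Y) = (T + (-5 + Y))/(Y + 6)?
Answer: -10065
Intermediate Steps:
u(T, Y) = (-5 + T + Y)/(6 + Y)
A(x, p) = p*x
(A(-10, u(2, 0))*33)*(-61) = ((((-5 + 2 + 0)/(6 + 0))*(-10))*33)*(-61) = (((-3/6)*(-10))*33)*(-61) = ((((⅙)*(-3))*(-10))*33)*(-61) = (-½*(-10)*33)*(-61) = (5*33)*(-61) = 165*(-61) = -10065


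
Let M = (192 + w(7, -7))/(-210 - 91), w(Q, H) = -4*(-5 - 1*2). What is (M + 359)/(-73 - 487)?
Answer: -107839/168560 ≈ -0.63977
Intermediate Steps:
w(Q, H) = 28 (w(Q, H) = -4*(-5 - 2) = -4*(-7) = 28)
M = -220/301 (M = (192 + 28)/(-210 - 91) = 220/(-301) = 220*(-1/301) = -220/301 ≈ -0.73090)
(M + 359)/(-73 - 487) = (-220/301 + 359)/(-73 - 487) = (107839/301)/(-560) = (107839/301)*(-1/560) = -107839/168560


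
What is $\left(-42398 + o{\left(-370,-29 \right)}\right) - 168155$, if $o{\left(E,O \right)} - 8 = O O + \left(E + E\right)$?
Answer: $-210444$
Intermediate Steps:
$o{\left(E,O \right)} = 8 + O^{2} + 2 E$ ($o{\left(E,O \right)} = 8 + \left(O O + \left(E + E\right)\right) = 8 + \left(O^{2} + 2 E\right) = 8 + O^{2} + 2 E$)
$\left(-42398 + o{\left(-370,-29 \right)}\right) - 168155 = \left(-42398 + \left(8 + \left(-29\right)^{2} + 2 \left(-370\right)\right)\right) - 168155 = \left(-42398 + \left(8 + 841 - 740\right)\right) - 168155 = \left(-42398 + 109\right) - 168155 = -42289 - 168155 = -210444$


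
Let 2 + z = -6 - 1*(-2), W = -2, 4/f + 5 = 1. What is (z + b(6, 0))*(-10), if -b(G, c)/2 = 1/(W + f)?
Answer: 160/3 ≈ 53.333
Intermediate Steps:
f = -1 (f = 4/(-5 + 1) = 4/(-4) = 4*(-¼) = -1)
b(G, c) = ⅔ (b(G, c) = -2/(-2 - 1) = -2/(-3) = -2*(-⅓) = ⅔)
z = -6 (z = -2 + (-6 - 1*(-2)) = -2 + (-6 + 2) = -2 - 4 = -6)
(z + b(6, 0))*(-10) = (-6 + ⅔)*(-10) = -16/3*(-10) = 160/3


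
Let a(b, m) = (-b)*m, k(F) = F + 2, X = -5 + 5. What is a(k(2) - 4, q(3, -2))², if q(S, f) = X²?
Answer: 0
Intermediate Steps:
X = 0
k(F) = 2 + F
q(S, f) = 0 (q(S, f) = 0² = 0)
a(b, m) = -b*m
a(k(2) - 4, q(3, -2))² = (-1*((2 + 2) - 4)*0)² = (-1*(4 - 4)*0)² = (-1*0*0)² = 0² = 0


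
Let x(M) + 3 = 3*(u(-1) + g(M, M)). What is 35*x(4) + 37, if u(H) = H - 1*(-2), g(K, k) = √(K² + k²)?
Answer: 37 + 420*√2 ≈ 630.97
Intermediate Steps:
u(H) = 2 + H (u(H) = H + 2 = 2 + H)
x(M) = 3*√2*√(M²) (x(M) = -3 + 3*((2 - 1) + √(M² + M²)) = -3 + 3*(1 + √(2*M²)) = -3 + 3*(1 + √2*√(M²)) = -3 + (3 + 3*√2*√(M²)) = 3*√2*√(M²))
35*x(4) + 37 = 35*(3*√2*√(4²)) + 37 = 35*(3*√2*√16) + 37 = 35*(3*√2*4) + 37 = 35*(12*√2) + 37 = 420*√2 + 37 = 37 + 420*√2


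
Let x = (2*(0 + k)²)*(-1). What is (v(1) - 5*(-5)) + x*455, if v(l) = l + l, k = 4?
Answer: -14533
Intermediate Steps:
v(l) = 2*l
x = -32 (x = (2*(0 + 4)²)*(-1) = (2*4²)*(-1) = (2*16)*(-1) = 32*(-1) = -32)
(v(1) - 5*(-5)) + x*455 = (2*1 - 5*(-5)) - 32*455 = (2 + 25) - 14560 = 27 - 14560 = -14533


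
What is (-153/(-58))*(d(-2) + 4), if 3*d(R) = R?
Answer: 255/29 ≈ 8.7931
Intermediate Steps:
d(R) = R/3
(-153/(-58))*(d(-2) + 4) = (-153/(-58))*((⅓)*(-2) + 4) = (-153*(-1/58))*(-⅔ + 4) = (153/58)*(10/3) = 255/29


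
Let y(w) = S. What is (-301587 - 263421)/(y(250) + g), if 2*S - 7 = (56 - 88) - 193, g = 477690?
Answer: -565008/477581 ≈ -1.1831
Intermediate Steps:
S = -109 (S = 7/2 + ((56 - 88) - 193)/2 = 7/2 + (-32 - 193)/2 = 7/2 + (½)*(-225) = 7/2 - 225/2 = -109)
y(w) = -109
(-301587 - 263421)/(y(250) + g) = (-301587 - 263421)/(-109 + 477690) = -565008/477581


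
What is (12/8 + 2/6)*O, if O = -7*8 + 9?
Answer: -517/6 ≈ -86.167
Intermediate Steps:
O = -47 (O = -56 + 9 = -47)
(12/8 + 2/6)*O = (12/8 + 2/6)*(-47) = (12*(⅛) + 2*(⅙))*(-47) = (3/2 + ⅓)*(-47) = (11/6)*(-47) = -517/6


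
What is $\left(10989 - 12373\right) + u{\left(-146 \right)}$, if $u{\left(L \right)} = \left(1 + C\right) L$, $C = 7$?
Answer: $-2552$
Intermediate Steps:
$u{\left(L \right)} = 8 L$ ($u{\left(L \right)} = \left(1 + 7\right) L = 8 L$)
$\left(10989 - 12373\right) + u{\left(-146 \right)} = \left(10989 - 12373\right) + 8 \left(-146\right) = -1384 - 1168 = -2552$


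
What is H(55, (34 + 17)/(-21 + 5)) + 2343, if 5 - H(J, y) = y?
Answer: 37619/16 ≈ 2351.2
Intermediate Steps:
H(J, y) = 5 - y
H(55, (34 + 17)/(-21 + 5)) + 2343 = (5 - (34 + 17)/(-21 + 5)) + 2343 = (5 - 51/(-16)) + 2343 = (5 - 51*(-1)/16) + 2343 = (5 - 1*(-51/16)) + 2343 = (5 + 51/16) + 2343 = 131/16 + 2343 = 37619/16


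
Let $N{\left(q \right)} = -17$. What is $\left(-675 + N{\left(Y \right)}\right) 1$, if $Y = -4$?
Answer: $-692$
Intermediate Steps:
$\left(-675 + N{\left(Y \right)}\right) 1 = \left(-675 - 17\right) 1 = \left(-692\right) 1 = -692$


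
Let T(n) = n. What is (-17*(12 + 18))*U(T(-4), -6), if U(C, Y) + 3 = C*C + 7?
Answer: -10200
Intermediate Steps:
U(C, Y) = 4 + C² (U(C, Y) = -3 + (C*C + 7) = -3 + (C² + 7) = -3 + (7 + C²) = 4 + C²)
(-17*(12 + 18))*U(T(-4), -6) = (-17*(12 + 18))*(4 + (-4)²) = (-17*30)*(4 + 16) = -510*20 = -10200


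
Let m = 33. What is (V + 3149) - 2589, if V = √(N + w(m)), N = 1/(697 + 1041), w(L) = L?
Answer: 560 + √99682990/1738 ≈ 565.74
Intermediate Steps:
N = 1/1738 ≈ 0.00057537
V = √99682990/1738 (V = √(1/1738 + 33) = √(57355/1738) = √99682990/1738 ≈ 5.7446)
(V + 3149) - 2589 = (√99682990/1738 + 3149) - 2589 = (3149 + √99682990/1738) - 2589 = 560 + √99682990/1738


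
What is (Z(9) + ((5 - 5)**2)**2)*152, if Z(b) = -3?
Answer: -456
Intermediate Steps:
(Z(9) + ((5 - 5)**2)**2)*152 = (-3 + ((5 - 5)**2)**2)*152 = (-3 + (0**2)**2)*152 = (-3 + 0**2)*152 = (-3 + 0)*152 = -3*152 = -456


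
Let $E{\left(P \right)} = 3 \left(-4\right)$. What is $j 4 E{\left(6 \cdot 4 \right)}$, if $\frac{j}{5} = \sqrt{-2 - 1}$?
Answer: $- 240 i \sqrt{3} \approx - 415.69 i$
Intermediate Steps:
$E{\left(P \right)} = -12$
$j = 5 i \sqrt{3}$ ($j = 5 \sqrt{-2 - 1} = 5 \sqrt{-3} = 5 i \sqrt{3} \approx 8.6602 i$)
$j 4 E{\left(6 \cdot 4 \right)} = 5 i \sqrt{3} \cdot 4 \left(-12\right) = 20 i \sqrt{3} \left(-12\right) = - 240 i \sqrt{3}$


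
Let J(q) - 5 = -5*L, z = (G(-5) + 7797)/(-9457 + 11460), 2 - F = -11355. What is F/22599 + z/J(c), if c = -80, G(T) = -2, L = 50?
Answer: 1079423638/2218024053 ≈ 0.48666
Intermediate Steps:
F = 11357 (F = 2 - 1*(-11355) = 2 + 11355 = 11357)
z = 7795/2003 (z = (-2 + 7797)/(-9457 + 11460) = 7795/2003 ≈ 3.8917)
J(q) = -245 (J(q) = 5 - 5*50 = 5 - 250 = -245)
F/22599 + z/J(c) = 11357/22599 + (7795/2003)/(-245) = 11357*(1/22599) + (7795/2003)*(-1/245) = 11357/22599 - 1559/98147 = 1079423638/2218024053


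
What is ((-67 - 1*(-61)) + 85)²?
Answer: 6241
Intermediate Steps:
((-67 - 1*(-61)) + 85)² = ((-67 + 61) + 85)² = (-6 + 85)² = 79² = 6241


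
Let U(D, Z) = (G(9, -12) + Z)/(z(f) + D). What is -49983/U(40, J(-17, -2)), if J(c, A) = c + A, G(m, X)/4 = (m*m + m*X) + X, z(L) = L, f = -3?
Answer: 1849371/175 ≈ 10568.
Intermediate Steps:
G(m, X) = 4*X + 4*m² + 4*X*m (G(m, X) = 4*((m*m + m*X) + X) = 4*((m² + X*m) + X) = 4*(X + m² + X*m) = 4*X + 4*m² + 4*X*m)
J(c, A) = A + c
U(D, Z) = (-156 + Z)/(-3 + D) (U(D, Z) = ((4*(-12) + 4*9² + 4*(-12)*9) + Z)/(-3 + D) = ((-48 + 4*81 - 432) + Z)/(-3 + D) = ((-48 + 324 - 432) + Z)/(-3 + D) = (-156 + Z)/(-3 + D))
-49983/U(40, J(-17, -2)) = -49983*(-3 + 40)/(-156 + (-2 - 17)) = -49983*37/(-156 - 19) = -49983/((1/37)*(-175)) = -49983/(-175/37) = -49983*(-37/175) = 1849371/175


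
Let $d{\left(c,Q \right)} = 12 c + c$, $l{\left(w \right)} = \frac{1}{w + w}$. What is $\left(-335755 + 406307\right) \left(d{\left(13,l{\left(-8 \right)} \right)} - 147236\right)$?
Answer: $-10375870984$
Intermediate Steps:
$l{\left(w \right)} = \frac{1}{2 w}$
$d{\left(c,Q \right)} = 13 c$
$\left(-335755 + 406307\right) \left(d{\left(13,l{\left(-8 \right)} \right)} - 147236\right) = \left(-335755 + 406307\right) \left(13 \cdot 13 - 147236\right) = 70552 \left(169 - 147236\right) = 70552 \left(-147067\right) = -10375870984$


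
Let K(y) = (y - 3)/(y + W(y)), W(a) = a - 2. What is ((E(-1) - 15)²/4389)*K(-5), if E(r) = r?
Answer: 512/13167 ≈ 0.038885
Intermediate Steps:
W(a) = -2 + a
K(y) = (-3 + y)/(-2 + 2*y) (K(y) = (y - 3)/(y + (-2 + y)) = (-3 + y)/(-2 + 2*y))
((E(-1) - 15)²/4389)*K(-5) = ((-1 - 15)²/4389)*((-3 - 5)/(2*(-1 - 5))) = ((-16)²*(1/4389))*((½)*(-8)/(-6)) = (256*(1/4389))*((½)*(-⅙)*(-8)) = (256/4389)*(⅔) = 512/13167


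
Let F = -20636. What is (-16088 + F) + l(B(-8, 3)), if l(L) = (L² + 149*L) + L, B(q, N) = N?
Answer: -36265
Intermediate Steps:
l(L) = L² + 150*L
(-16088 + F) + l(B(-8, 3)) = (-16088 - 20636) + 3*(150 + 3) = -36724 + 3*153 = -36724 + 459 = -36265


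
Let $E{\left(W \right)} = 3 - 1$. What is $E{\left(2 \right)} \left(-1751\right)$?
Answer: $-3502$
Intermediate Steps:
$E{\left(W \right)} = 2$
$E{\left(2 \right)} \left(-1751\right) = 2 \left(-1751\right) = -3502$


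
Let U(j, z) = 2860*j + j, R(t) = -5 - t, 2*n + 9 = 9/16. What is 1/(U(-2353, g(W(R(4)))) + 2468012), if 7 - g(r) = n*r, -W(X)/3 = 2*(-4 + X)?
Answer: -1/4263921 ≈ -2.3453e-7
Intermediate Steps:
n = -135/32 (n = -9/2 + (9/16)/2 = -9/2 + (9*(1/16))/2 = -9/2 + (1/2)*(9/16) = -9/2 + 9/32 = -135/32 ≈ -4.2188)
W(X) = 24 - 6*X (W(X) = -6*(-4 + X) = -3*(-8 + 2*X) = 24 - 6*X)
g(r) = 7 + 135*r/32 (g(r) = 7 - (-135)*r/32 = 7 + 135*r/32)
U(j, z) = 2861*j
1/(U(-2353, g(W(R(4)))) + 2468012) = 1/(2861*(-2353) + 2468012) = 1/(-6731933 + 2468012) = 1/(-4263921) = -1/4263921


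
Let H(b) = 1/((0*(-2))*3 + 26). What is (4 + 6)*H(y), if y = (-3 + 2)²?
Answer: 5/13 ≈ 0.38462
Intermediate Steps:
y = 1 (y = (-1)² = 1)
H(b) = 1/26 (H(b) = 1/(0*3 + 26) = 1/(0 + 26) = 1/26)
(4 + 6)*H(y) = (4 + 6)*(1/26) = 10*(1/26) = 5/13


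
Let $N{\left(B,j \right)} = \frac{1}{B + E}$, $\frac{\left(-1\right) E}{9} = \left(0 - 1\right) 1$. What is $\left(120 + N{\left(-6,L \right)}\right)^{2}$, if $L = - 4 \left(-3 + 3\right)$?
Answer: $\frac{130321}{9} \approx 14480.0$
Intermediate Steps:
$L = 0$ ($L = \left(-4\right) 0 = 0$)
$E = 9$ ($E = - 9 \left(0 - 1\right) 1 = - 9 \left(\left(-1\right) 1\right) = \left(-9\right) \left(-1\right) = 9$)
$N{\left(B,j \right)} = \frac{1}{9 + B}$ ($N{\left(B,j \right)} = \frac{1}{B + 9} = \frac{1}{9 + B}$)
$\left(120 + N{\left(-6,L \right)}\right)^{2} = \left(120 + \frac{1}{9 - 6}\right)^{2} = \left(120 + \frac{1}{3}\right)^{2} = \left(\frac{361}{3}\right)^{2} = \frac{130321}{9}$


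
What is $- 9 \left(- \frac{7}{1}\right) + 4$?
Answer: $67$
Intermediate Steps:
$- 9 \left(- \frac{7}{1}\right) + 4 = - 9 \left(\left(-7\right) 1\right) + 4 = \left(-9\right) \left(-7\right) + 4 = 63 + 4 = 67$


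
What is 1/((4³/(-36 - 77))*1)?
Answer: -113/64 ≈ -1.7656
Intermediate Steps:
1/((4³/(-36 - 77))*1) = 1/((64/(-113))*1) = 1/(-1/113*64*1) = 1/(-64/113*1) = 1/(-64/113) = -113/64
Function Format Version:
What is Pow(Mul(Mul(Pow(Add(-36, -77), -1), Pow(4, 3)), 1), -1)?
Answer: Rational(-113, 64) ≈ -1.7656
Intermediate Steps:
Pow(Mul(Mul(Pow(Add(-36, -77), -1), Pow(4, 3)), 1), -1) = Pow(Mul(Mul(Pow(-113, -1), 64), 1), -1) = Pow(Mul(Mul(Rational(-1, 113), 64), 1), -1) = Pow(Mul(Rational(-64, 113), 1), -1) = Pow(Rational(-64, 113), -1) = Rational(-113, 64)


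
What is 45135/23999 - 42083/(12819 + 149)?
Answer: -424639237/311219032 ≈ -1.3644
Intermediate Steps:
45135/23999 - 42083/(12819 + 149) = 45135*(1/23999) - 42083/12968 = 45135/23999 - 42083*1/12968 = 45135/23999 - 42083/12968 = -424639237/311219032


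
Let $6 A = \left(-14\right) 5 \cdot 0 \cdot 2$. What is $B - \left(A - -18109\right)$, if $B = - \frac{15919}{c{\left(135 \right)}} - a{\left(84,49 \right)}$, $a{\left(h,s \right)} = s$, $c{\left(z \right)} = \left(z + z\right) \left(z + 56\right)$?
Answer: $- \frac{936423979}{51570} \approx -18158.0$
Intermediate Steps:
$c{\left(z \right)} = 2 z \left(56 + z\right)$
$A = 0$ ($A = \frac{\left(-14\right) 5 \cdot 0 \cdot 2}{6} = \frac{\left(-70\right) 0}{6} = \frac{1}{6} \cdot 0 = 0$)
$B = - \frac{2542849}{51570}$ ($B = - \frac{15919}{2 \cdot 135 \left(56 + 135\right)} - 49 = - \frac{15919}{2 \cdot 135 \cdot 191} - 49 = - \frac{15919}{51570} - 49 = - \frac{2542849}{51570} \approx -49.309$)
$B - \left(A - -18109\right) = - \frac{2542849}{51570} - \left(0 - -18109\right) = - \frac{2542849}{51570} - \left(0 + 18109\right) = - \frac{2542849}{51570} - 18109 = - \frac{936423979}{51570}$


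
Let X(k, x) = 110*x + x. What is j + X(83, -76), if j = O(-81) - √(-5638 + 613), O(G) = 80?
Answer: -8356 - 5*I*√201 ≈ -8356.0 - 70.887*I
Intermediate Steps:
X(k, x) = 111*x
j = 80 - 5*I*√201 (j = 80 - √(-5638 + 613) = 80 - √(-5025) = 80 - 5*I*√201 ≈ 80.0 - 70.887*I)
j + X(83, -76) = (80 - 5*I*√201) + 111*(-76) = (80 - 5*I*√201) - 8436 = -8356 - 5*I*√201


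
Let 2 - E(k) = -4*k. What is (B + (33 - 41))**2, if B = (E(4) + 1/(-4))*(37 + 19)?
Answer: 972196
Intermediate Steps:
E(k) = 2 + 4*k (E(k) = 2 - (-4)*k = 2 + 4*k)
B = 994 (B = ((2 + 4*4) + 1/(-4))*(37 + 19) = ((2 + 16) - 1/4)*56 = (18 - 1/4)*56 = (71/4)*56 = 994)
(B + (33 - 41))**2 = (994 + (33 - 41))**2 = (994 - 8)**2 = 986**2 = 972196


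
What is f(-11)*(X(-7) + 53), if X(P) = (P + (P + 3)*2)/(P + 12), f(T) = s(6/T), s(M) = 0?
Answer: 0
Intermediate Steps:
f(T) = 0
X(P) = (6 + 3*P)/(12 + P) (X(P) = (P + (3 + P)*2)/(12 + P) = (P + (6 + 2*P))/(12 + P) = (6 + 3*P)/(12 + P))
f(-11)*(X(-7) + 53) = 0*(3*(2 - 7)/(12 - 7) + 53) = 0*(3*(-5)/5 + 53) = 0*(3*(1/5)*(-5) + 53) = 0*(-3 + 53) = 0*50 = 0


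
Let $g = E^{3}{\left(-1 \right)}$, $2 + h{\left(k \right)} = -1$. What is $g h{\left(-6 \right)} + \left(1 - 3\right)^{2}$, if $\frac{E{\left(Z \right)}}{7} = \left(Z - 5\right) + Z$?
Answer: $352951$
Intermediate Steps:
$E{\left(Z \right)} = -35 + 14 Z$ ($E{\left(Z \right)} = 7 \left(\left(Z - 5\right) + Z\right) = 7 \left(\left(-5 + Z\right) + Z\right) = 7 \left(-5 + 2 Z\right) = -35 + 14 Z$)
$h{\left(k \right)} = -3$ ($h{\left(k \right)} = -2 - 1 = -3$)
$g = -117649$ ($g = \left(-35 + 14 \left(-1\right)\right)^{3} = \left(-35 - 14\right)^{3} = \left(-49\right)^{3} = -117649$)
$g h{\left(-6 \right)} + \left(1 - 3\right)^{2} = \left(-117649\right) \left(-3\right) + \left(1 - 3\right)^{2} = 352947 + \left(-2\right)^{2} = 352947 + 4 = 352951$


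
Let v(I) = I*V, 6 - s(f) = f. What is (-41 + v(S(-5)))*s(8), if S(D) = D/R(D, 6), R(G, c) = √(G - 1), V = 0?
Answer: 82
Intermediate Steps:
R(G, c) = √(-1 + G)
s(f) = 6 - f
S(D) = D/√(-1 + D) (S(D) = D/(√(-1 + D)) = D/√(-1 + D))
v(I) = 0 (v(I) = I*0 = 0)
(-41 + v(S(-5)))*s(8) = (-41 + 0)*(6 - 1*8) = -41*(6 - 8) = -41*(-2) = 82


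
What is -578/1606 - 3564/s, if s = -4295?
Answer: 1620637/3448885 ≈ 0.46990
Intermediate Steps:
-578/1606 - 3564/s = -578/1606 - 3564/(-4295) = -578*1/1606 - 3564*(-1/4295) = -289/803 + 3564/4295 = 1620637/3448885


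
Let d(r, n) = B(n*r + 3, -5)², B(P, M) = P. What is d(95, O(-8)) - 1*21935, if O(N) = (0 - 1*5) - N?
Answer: 61009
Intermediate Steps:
O(N) = -5 - N (O(N) = (0 - 5) - N = -5 - N)
d(r, n) = (3 + n*r)² (d(r, n) = (n*r + 3)² = (3 + n*r)²)
d(95, O(-8)) - 1*21935 = (3 + (-5 - 1*(-8))*95)² - 1*21935 = (3 + (-5 + 8)*95)² - 21935 = (3 + 3*95)² - 21935 = (3 + 285)² - 21935 = 288² - 21935 = 82944 - 21935 = 61009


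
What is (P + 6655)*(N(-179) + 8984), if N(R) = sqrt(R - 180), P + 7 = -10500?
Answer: -34606368 - 3852*I*sqrt(359) ≈ -3.4606e+7 - 72985.0*I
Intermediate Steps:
P = -10507 (P = -7 - 10500 = -10507)
N(R) = sqrt(-180 + R)
(P + 6655)*(N(-179) + 8984) = (-10507 + 6655)*(sqrt(-180 - 179) + 8984) = -3852*(sqrt(-359) + 8984) = -3852*(I*sqrt(359) + 8984) = -3852*(8984 + I*sqrt(359)) = -34606368 - 3852*I*sqrt(359)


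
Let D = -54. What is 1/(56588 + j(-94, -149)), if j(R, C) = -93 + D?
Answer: 1/56441 ≈ 1.7718e-5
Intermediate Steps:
j(R, C) = -147 (j(R, C) = -93 - 54 = -147)
1/(56588 + j(-94, -149)) = 1/(56588 - 147) = 1/56441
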